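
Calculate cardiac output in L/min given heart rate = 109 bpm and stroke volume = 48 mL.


CO = HR * SV
CO = 109 * 48 / 1000
CO = 5.232 L/min


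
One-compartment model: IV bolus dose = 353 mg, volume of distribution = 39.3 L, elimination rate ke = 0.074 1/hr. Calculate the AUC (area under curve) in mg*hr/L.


C0 = Dose/Vd = 353/39.3 = 8.98219 mg/L
AUC = C0/ke = 8.98219/0.074
AUC = 121.4 mg*hr/L


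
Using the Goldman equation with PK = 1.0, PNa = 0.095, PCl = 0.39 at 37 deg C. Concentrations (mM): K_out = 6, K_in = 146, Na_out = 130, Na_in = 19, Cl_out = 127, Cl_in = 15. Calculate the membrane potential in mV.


Vm = (RT/F)*ln((PK*Ko + PNa*Nao + PCl*Cli)/(PK*Ki + PNa*Nai + PCl*Clo))
Numer = 24.2, Denom = 197.335
Vm = -56.08 mV


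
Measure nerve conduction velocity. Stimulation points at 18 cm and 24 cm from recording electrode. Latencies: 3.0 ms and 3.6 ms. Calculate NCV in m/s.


Distance = (24 - 18) / 100 = 0.06 m
dt = (3.6 - 3.0) / 1000 = 6.0000e-04 s
NCV = dist / dt = 100 m/s


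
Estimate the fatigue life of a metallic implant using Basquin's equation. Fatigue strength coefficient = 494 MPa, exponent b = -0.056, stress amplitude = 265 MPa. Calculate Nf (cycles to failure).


sigma_a = sigma_f' * (2Nf)^b
2Nf = (sigma_a/sigma_f')^(1/b)
2Nf = (265/494)^(1/-0.056)
2Nf = 67611.286
Nf = 3.381e+04


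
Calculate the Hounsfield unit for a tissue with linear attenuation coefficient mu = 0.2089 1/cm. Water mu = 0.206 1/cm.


HU = ((mu_tissue - mu_water) / mu_water) * 1000
HU = ((0.2089 - 0.206) / 0.206) * 1000
HU = 14.08


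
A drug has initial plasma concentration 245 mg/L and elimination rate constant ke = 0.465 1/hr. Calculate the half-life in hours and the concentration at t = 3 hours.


t_half = ln(2) / ke = 0.693147 / 0.465 = 1.491 hr
C(t) = C0 * exp(-ke*t) = 245 * exp(-0.465*3)
C(3) = 60.72 mg/L


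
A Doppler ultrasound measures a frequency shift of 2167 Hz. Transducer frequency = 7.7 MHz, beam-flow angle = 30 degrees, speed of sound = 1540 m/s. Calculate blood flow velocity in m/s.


v = fd * c / (2 * f0 * cos(theta))
v = 2167 * 1540 / (2 * 7.7000e+06 * cos(30))
v = 0.2502 m/s


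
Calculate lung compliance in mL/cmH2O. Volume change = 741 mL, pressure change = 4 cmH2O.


C = dV / dP
C = 741 / 4
C = 185.2 mL/cmH2O


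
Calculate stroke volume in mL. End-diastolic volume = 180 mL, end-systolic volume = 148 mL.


SV = EDV - ESV
SV = 180 - 148
SV = 32 mL


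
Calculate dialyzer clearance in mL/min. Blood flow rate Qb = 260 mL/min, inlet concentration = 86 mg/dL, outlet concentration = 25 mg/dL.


K = Qb * (Cb_in - Cb_out) / Cb_in
K = 260 * (86 - 25) / 86
K = 184.4 mL/min


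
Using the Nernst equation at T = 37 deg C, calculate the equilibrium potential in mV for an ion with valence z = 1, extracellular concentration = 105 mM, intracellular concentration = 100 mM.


E = (RT/(zF)) * ln(C_out/C_in)
T = 37 + 273.15 = 310.15 K
E = (8.314 * 310.15 / (1 * 96485)) * ln(105/100)
E = 1.304 mV


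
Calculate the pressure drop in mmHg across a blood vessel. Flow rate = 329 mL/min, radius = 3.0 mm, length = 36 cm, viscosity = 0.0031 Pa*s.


dP = 8*mu*L*Q / (pi*r^4)
Q = 329 mL/min = 5.48333e-06 m^3/s
dP = 192.382 Pa = 192.382 / 133.322 mmHg = 1.443 mmHg


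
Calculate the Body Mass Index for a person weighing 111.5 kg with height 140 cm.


BMI = weight / height^2
height = 140 cm = 1.4 m
BMI = 111.5 / 1.4^2
BMI = 56.89 kg/m^2


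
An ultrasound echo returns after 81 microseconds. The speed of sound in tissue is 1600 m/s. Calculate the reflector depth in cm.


depth = c * t / 2
t = 81 us = 8.1000e-05 s
depth = 1600 * 8.1000e-05 / 2
depth = 0.0648 m = 6.48 cm


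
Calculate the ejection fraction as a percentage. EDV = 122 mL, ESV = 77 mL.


SV = EDV - ESV = 122 - 77 = 45 mL
EF = SV/EDV * 100 = 45/122 * 100
EF = 36.89%


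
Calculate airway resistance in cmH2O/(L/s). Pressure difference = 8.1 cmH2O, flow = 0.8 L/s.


R = dP / flow
R = 8.1 / 0.8
R = 10.12 cmH2O/(L/s)


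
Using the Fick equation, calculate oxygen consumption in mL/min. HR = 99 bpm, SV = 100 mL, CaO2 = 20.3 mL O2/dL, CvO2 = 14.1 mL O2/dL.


CO = HR*SV = 99*100/1000 = 9.9 L/min
a-v O2 diff = 20.3 - 14.1 = 6.2 mL/dL
VO2 = CO * (CaO2-CvO2) * 10 dL/L
VO2 = 9.9 * 6.2 * 10
VO2 = 613.8 mL/min


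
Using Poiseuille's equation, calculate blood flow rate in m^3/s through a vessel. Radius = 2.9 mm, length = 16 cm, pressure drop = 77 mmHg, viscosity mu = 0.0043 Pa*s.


Q = pi*r^4*dP / (8*mu*L)
r = 0.0029 m, L = 0.16 m
dP = 77 mmHg = 10265.794 Pa
Q = 4.1443e-04 m^3/s


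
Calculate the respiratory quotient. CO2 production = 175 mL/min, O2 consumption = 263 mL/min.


RQ = VCO2 / VO2
RQ = 175 / 263
RQ = 0.6654


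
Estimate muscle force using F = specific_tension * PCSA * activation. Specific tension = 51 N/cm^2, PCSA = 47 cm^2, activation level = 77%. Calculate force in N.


F = sigma * PCSA * activation
F = 51 * 47 * 0.77
F = 1846 N


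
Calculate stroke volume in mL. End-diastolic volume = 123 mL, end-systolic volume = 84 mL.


SV = EDV - ESV
SV = 123 - 84
SV = 39 mL


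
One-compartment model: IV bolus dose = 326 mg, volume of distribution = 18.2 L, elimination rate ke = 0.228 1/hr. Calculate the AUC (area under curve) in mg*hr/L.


C0 = Dose/Vd = 326/18.2 = 17.9121 mg/L
AUC = C0/ke = 17.9121/0.228
AUC = 78.56 mg*hr/L


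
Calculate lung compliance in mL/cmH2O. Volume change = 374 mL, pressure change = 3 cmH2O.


C = dV / dP
C = 374 / 3
C = 124.7 mL/cmH2O


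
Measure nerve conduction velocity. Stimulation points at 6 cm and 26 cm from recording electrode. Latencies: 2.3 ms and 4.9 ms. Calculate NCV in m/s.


Distance = (26 - 6) / 100 = 0.2 m
dt = (4.9 - 2.3) / 1000 = 0.0026 s
NCV = dist / dt = 76.92 m/s


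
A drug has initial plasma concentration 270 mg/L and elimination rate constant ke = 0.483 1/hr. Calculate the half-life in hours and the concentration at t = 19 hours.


t_half = ln(2) / ke = 0.693147 / 0.483 = 1.435 hr
C(t) = C0 * exp(-ke*t) = 270 * exp(-0.483*19)
C(19) = 0.02792 mg/L


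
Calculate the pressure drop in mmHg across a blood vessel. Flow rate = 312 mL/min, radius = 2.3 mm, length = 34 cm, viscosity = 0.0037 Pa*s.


dP = 8*mu*L*Q / (pi*r^4)
Q = 312 mL/min = 5.2e-06 m^3/s
dP = 595.268 Pa = 595.268 / 133.322 mmHg = 4.465 mmHg


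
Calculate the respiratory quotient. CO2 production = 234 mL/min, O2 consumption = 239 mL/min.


RQ = VCO2 / VO2
RQ = 234 / 239
RQ = 0.9791


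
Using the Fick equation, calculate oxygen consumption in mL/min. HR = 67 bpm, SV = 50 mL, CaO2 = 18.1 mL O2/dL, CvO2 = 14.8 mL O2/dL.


CO = HR*SV = 67*50/1000 = 3.35 L/min
a-v O2 diff = 18.1 - 14.8 = 3.3 mL/dL
VO2 = CO * (CaO2-CvO2) * 10 dL/L
VO2 = 3.35 * 3.3 * 10
VO2 = 110.6 mL/min


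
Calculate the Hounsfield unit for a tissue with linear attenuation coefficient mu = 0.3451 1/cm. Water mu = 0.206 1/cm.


HU = ((mu_tissue - mu_water) / mu_water) * 1000
HU = ((0.3451 - 0.206) / 0.206) * 1000
HU = 675.2


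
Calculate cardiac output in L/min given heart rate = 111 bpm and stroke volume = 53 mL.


CO = HR * SV
CO = 111 * 53 / 1000
CO = 5.883 L/min


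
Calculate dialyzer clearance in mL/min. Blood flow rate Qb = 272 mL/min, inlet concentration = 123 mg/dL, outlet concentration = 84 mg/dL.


K = Qb * (Cb_in - Cb_out) / Cb_in
K = 272 * (123 - 84) / 123
K = 86.24 mL/min


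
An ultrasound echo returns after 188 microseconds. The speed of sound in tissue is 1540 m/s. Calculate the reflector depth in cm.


depth = c * t / 2
t = 188 us = 1.8800e-04 s
depth = 1540 * 1.8800e-04 / 2
depth = 0.14476 m = 14.476 cm


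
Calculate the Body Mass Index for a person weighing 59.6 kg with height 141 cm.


BMI = weight / height^2
height = 141 cm = 1.41 m
BMI = 59.6 / 1.41^2
BMI = 29.98 kg/m^2


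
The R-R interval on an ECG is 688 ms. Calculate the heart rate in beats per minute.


HR = 60 / RR_interval(s)
RR = 688 ms = 0.688 s
HR = 60 / 0.688 = 87.21 bpm


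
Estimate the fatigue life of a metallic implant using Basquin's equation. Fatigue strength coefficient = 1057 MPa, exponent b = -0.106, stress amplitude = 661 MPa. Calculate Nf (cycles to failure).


sigma_a = sigma_f' * (2Nf)^b
2Nf = (sigma_a/sigma_f')^(1/b)
2Nf = (661/1057)^(1/-0.106)
2Nf = 83.81759
Nf = 41.91


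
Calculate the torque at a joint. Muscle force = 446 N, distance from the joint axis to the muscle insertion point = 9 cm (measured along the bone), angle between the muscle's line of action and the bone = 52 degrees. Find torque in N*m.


Torque = F * d * sin(theta)   (moment arm = d*sin(theta))
d = 9 cm = 0.09 m
Torque = 446 * 0.09 * sin(52)
Torque = 31.63 N*m


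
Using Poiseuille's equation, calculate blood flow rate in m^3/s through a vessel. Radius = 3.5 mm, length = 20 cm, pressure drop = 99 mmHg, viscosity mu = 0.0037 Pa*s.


Q = pi*r^4*dP / (8*mu*L)
r = 0.0035 m, L = 0.2 m
dP = 99 mmHg = 13198.878 Pa
Q = 0.001051 m^3/s


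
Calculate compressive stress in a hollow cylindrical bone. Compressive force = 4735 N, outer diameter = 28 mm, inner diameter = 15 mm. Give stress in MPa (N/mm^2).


A = pi*(r_o^2 - r_i^2)
r_o = 14 mm, r_i = 7.5 mm
A = 439.038 mm^2
sigma = F/A = 4735 / 439.038
sigma = 10.78 MPa


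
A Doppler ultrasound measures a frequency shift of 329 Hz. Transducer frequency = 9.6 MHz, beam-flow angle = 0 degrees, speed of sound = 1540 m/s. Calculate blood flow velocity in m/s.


v = fd * c / (2 * f0 * cos(theta))
v = 329 * 1540 / (2 * 9.6000e+06 * cos(0))
v = 0.02639 m/s


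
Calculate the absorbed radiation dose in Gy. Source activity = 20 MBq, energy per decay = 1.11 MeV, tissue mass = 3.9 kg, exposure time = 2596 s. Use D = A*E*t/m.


A = 20 MBq = 2.0000e+07 Bq
E = 1.11 MeV = 1.77822e-13 J
D = A*E*t/m = 2.0000e+07*1.77822e-13*2596/3.9
D = 0.002367 Gy


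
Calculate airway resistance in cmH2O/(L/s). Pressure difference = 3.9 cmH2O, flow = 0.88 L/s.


R = dP / flow
R = 3.9 / 0.88
R = 4.432 cmH2O/(L/s)


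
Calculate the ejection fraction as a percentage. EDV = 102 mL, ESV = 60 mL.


SV = EDV - ESV = 102 - 60 = 42 mL
EF = SV/EDV * 100 = 42/102 * 100
EF = 41.18%


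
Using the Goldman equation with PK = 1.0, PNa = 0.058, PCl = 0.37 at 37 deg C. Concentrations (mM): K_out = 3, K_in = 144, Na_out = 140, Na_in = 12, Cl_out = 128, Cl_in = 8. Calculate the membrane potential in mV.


Vm = (RT/F)*ln((PK*Ko + PNa*Nao + PCl*Cli)/(PK*Ki + PNa*Nai + PCl*Clo))
Numer = 14.08, Denom = 192.056
Vm = -69.83 mV


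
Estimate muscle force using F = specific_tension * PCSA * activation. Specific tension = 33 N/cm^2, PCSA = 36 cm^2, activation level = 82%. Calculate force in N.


F = sigma * PCSA * activation
F = 33 * 36 * 0.82
F = 974.2 N


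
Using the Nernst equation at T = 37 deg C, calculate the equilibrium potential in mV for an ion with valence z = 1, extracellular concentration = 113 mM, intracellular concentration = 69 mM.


E = (RT/(zF)) * ln(C_out/C_in)
T = 37 + 273.15 = 310.15 K
E = (8.314 * 310.15 / (1 * 96485)) * ln(113/69)
E = 13.18 mV


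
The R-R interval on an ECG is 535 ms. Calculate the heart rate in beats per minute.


HR = 60 / RR_interval(s)
RR = 535 ms = 0.535 s
HR = 60 / 0.535 = 112.1 bpm


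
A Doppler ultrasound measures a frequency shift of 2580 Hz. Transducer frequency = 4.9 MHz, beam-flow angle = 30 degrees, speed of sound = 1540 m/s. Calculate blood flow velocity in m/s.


v = fd * c / (2 * f0 * cos(theta))
v = 2580 * 1540 / (2 * 4.9000e+06 * cos(30))
v = 0.4681 m/s


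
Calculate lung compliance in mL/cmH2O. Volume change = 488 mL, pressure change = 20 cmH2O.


C = dV / dP
C = 488 / 20
C = 24.4 mL/cmH2O


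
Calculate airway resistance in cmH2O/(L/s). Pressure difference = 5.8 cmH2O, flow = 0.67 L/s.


R = dP / flow
R = 5.8 / 0.67
R = 8.657 cmH2O/(L/s)


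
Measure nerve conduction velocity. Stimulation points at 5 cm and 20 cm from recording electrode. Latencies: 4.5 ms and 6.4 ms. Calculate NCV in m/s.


Distance = (20 - 5) / 100 = 0.15 m
dt = (6.4 - 4.5) / 1000 = 0.0019 s
NCV = dist / dt = 78.95 m/s


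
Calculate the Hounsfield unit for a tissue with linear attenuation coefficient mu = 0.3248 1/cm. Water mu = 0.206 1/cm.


HU = ((mu_tissue - mu_water) / mu_water) * 1000
HU = ((0.3248 - 0.206) / 0.206) * 1000
HU = 576.7


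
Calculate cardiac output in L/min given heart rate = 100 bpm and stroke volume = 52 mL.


CO = HR * SV
CO = 100 * 52 / 1000
CO = 5.2 L/min


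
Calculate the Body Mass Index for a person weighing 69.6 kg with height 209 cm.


BMI = weight / height^2
height = 209 cm = 2.09 m
BMI = 69.6 / 2.09^2
BMI = 15.93 kg/m^2


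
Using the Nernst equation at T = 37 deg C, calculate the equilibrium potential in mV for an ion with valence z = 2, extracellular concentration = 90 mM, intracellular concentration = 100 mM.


E = (RT/(zF)) * ln(C_out/C_in)
T = 37 + 273.15 = 310.15 K
E = (8.314 * 310.15 / (2 * 96485)) * ln(90/100)
E = -1.408 mV


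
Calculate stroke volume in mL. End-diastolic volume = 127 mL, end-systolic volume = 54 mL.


SV = EDV - ESV
SV = 127 - 54
SV = 73 mL


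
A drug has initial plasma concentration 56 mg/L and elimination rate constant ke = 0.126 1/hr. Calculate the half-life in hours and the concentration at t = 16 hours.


t_half = ln(2) / ke = 0.693147 / 0.126 = 5.501 hr
C(t) = C0 * exp(-ke*t) = 56 * exp(-0.126*16)
C(16) = 7.458 mg/L


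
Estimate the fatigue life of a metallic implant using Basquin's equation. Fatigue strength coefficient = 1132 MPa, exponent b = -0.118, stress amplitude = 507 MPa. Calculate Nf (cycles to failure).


sigma_a = sigma_f' * (2Nf)^b
2Nf = (sigma_a/sigma_f')^(1/b)
2Nf = (507/1132)^(1/-0.118)
2Nf = 904.18688
Nf = 452.1


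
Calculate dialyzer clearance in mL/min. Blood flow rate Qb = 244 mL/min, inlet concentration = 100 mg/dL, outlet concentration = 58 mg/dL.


K = Qb * (Cb_in - Cb_out) / Cb_in
K = 244 * (100 - 58) / 100
K = 102.5 mL/min


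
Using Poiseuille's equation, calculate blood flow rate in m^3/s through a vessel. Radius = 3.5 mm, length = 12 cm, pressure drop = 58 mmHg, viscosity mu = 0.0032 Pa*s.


Q = pi*r^4*dP / (8*mu*L)
r = 0.0035 m, L = 0.12 m
dP = 58 mmHg = 7732.676 Pa
Q = 0.001187 m^3/s


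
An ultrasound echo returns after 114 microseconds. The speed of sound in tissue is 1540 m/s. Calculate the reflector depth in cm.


depth = c * t / 2
t = 114 us = 1.1400e-04 s
depth = 1540 * 1.1400e-04 / 2
depth = 0.08778 m = 8.778 cm


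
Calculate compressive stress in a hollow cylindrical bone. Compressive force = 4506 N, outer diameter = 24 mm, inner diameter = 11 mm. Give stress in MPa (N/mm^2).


A = pi*(r_o^2 - r_i^2)
r_o = 12 mm, r_i = 5.5 mm
A = 357.356 mm^2
sigma = F/A = 4506 / 357.356
sigma = 12.61 MPa


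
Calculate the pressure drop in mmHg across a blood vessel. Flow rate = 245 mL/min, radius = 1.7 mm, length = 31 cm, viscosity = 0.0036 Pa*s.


dP = 8*mu*L*Q / (pi*r^4)
Q = 245 mL/min = 4.08333e-06 m^3/s
dP = 1389.39 Pa = 1389.39 / 133.322 mmHg = 10.42 mmHg


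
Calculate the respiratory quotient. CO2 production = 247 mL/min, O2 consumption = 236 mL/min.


RQ = VCO2 / VO2
RQ = 247 / 236
RQ = 1.047


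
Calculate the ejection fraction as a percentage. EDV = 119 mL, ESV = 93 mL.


SV = EDV - ESV = 119 - 93 = 26 mL
EF = SV/EDV * 100 = 26/119 * 100
EF = 21.85%


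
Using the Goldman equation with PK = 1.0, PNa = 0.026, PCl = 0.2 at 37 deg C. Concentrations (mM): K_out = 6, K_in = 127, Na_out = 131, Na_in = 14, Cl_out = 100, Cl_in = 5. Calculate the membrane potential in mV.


Vm = (RT/F)*ln((PK*Ko + PNa*Nao + PCl*Cli)/(PK*Ki + PNa*Nai + PCl*Clo))
Numer = 10.406, Denom = 147.364
Vm = -70.84 mV


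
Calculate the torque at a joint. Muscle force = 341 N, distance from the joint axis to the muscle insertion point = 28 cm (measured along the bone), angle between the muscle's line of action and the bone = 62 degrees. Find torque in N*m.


Torque = F * d * sin(theta)   (moment arm = d*sin(theta))
d = 28 cm = 0.28 m
Torque = 341 * 0.28 * sin(62)
Torque = 84.3 N*m


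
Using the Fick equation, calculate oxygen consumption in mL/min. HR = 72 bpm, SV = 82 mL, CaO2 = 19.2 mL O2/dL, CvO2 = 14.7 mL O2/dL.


CO = HR*SV = 72*82/1000 = 5.904 L/min
a-v O2 diff = 19.2 - 14.7 = 4.5 mL/dL
VO2 = CO * (CaO2-CvO2) * 10 dL/L
VO2 = 5.904 * 4.5 * 10
VO2 = 265.7 mL/min


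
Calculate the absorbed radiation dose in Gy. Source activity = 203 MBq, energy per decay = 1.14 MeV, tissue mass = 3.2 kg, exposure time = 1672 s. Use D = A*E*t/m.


A = 203 MBq = 2.0300e+08 Bq
E = 1.14 MeV = 1.82628e-13 J
D = A*E*t/m = 2.0300e+08*1.82628e-13*1672/3.2
D = 0.01937 Gy


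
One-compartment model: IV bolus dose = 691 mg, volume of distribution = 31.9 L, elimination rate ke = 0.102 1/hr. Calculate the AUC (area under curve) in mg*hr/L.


C0 = Dose/Vd = 691/31.9 = 21.6614 mg/L
AUC = C0/ke = 21.6614/0.102
AUC = 212.4 mg*hr/L


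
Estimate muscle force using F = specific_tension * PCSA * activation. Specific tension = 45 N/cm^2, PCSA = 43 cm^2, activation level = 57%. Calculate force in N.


F = sigma * PCSA * activation
F = 45 * 43 * 0.57
F = 1103 N


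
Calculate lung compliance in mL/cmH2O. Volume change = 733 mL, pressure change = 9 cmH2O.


C = dV / dP
C = 733 / 9
C = 81.44 mL/cmH2O


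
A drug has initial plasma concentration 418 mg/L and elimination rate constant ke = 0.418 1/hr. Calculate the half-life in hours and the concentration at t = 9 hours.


t_half = ln(2) / ke = 0.693147 / 0.418 = 1.658 hr
C(t) = C0 * exp(-ke*t) = 418 * exp(-0.418*9)
C(9) = 9.713 mg/L


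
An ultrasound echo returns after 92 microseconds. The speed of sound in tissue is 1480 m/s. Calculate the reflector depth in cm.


depth = c * t / 2
t = 92 us = 9.2000e-05 s
depth = 1480 * 9.2000e-05 / 2
depth = 0.06808 m = 6.808 cm


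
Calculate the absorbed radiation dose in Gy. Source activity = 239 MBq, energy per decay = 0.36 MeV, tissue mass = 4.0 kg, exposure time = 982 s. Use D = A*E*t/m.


A = 239 MBq = 2.3900e+08 Bq
E = 0.36 MeV = 5.7672e-14 J
D = A*E*t/m = 2.3900e+08*5.7672e-14*982/4.0
D = 0.003384 Gy


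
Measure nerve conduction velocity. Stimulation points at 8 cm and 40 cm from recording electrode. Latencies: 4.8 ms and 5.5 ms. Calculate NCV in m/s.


Distance = (40 - 8) / 100 = 0.32 m
dt = (5.5 - 4.8) / 1000 = 7.0000e-04 s
NCV = dist / dt = 457.1 m/s


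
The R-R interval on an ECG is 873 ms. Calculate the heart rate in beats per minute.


HR = 60 / RR_interval(s)
RR = 873 ms = 0.873 s
HR = 60 / 0.873 = 68.73 bpm


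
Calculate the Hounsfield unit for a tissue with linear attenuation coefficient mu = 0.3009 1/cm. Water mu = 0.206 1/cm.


HU = ((mu_tissue - mu_water) / mu_water) * 1000
HU = ((0.3009 - 0.206) / 0.206) * 1000
HU = 460.7


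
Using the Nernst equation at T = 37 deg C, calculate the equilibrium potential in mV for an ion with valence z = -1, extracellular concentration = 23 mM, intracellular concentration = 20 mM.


E = (RT/(zF)) * ln(C_out/C_in)
T = 37 + 273.15 = 310.15 K
E = (8.314 * 310.15 / (-1 * 96485)) * ln(23/20)
E = -3.735 mV


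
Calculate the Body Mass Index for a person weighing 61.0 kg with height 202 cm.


BMI = weight / height^2
height = 202 cm = 2.02 m
BMI = 61.0 / 2.02^2
BMI = 14.95 kg/m^2


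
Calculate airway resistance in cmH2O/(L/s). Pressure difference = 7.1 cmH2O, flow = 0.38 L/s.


R = dP / flow
R = 7.1 / 0.38
R = 18.68 cmH2O/(L/s)


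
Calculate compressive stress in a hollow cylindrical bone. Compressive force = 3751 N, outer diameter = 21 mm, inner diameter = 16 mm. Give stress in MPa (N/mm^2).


A = pi*(r_o^2 - r_i^2)
r_o = 10.5 mm, r_i = 8 mm
A = 145.299 mm^2
sigma = F/A = 3751 / 145.299
sigma = 25.82 MPa


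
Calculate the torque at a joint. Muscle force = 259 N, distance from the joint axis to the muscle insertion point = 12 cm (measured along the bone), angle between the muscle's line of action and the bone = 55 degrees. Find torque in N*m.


Torque = F * d * sin(theta)   (moment arm = d*sin(theta))
d = 12 cm = 0.12 m
Torque = 259 * 0.12 * sin(55)
Torque = 25.46 N*m


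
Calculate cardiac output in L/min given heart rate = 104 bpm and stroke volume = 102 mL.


CO = HR * SV
CO = 104 * 102 / 1000
CO = 10.61 L/min


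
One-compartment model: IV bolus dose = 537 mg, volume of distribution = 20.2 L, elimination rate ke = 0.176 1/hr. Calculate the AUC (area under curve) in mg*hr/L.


C0 = Dose/Vd = 537/20.2 = 26.5842 mg/L
AUC = C0/ke = 26.5842/0.176
AUC = 151 mg*hr/L


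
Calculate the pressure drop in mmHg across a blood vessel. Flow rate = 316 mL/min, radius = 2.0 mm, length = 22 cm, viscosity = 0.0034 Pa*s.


dP = 8*mu*L*Q / (pi*r^4)
Q = 316 mL/min = 5.26667e-06 m^3/s
dP = 626.986 Pa = 626.986 / 133.322 mmHg = 4.703 mmHg


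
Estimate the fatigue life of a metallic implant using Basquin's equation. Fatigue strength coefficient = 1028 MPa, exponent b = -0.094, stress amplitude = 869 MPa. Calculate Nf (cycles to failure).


sigma_a = sigma_f' * (2Nf)^b
2Nf = (sigma_a/sigma_f')^(1/b)
2Nf = (869/1028)^(1/-0.094)
2Nf = 5.974645
Nf = 2.987


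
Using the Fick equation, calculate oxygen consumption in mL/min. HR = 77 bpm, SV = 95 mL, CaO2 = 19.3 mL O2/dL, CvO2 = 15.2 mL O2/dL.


CO = HR*SV = 77*95/1000 = 7.315 L/min
a-v O2 diff = 19.3 - 15.2 = 4.1 mL/dL
VO2 = CO * (CaO2-CvO2) * 10 dL/L
VO2 = 7.315 * 4.1 * 10
VO2 = 299.9 mL/min


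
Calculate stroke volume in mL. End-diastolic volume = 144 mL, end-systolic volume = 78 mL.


SV = EDV - ESV
SV = 144 - 78
SV = 66 mL


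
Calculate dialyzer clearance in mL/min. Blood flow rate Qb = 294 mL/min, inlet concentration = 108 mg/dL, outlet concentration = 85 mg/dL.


K = Qb * (Cb_in - Cb_out) / Cb_in
K = 294 * (108 - 85) / 108
K = 62.61 mL/min


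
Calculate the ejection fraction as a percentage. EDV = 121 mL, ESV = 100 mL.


SV = EDV - ESV = 121 - 100 = 21 mL
EF = SV/EDV * 100 = 21/121 * 100
EF = 17.36%


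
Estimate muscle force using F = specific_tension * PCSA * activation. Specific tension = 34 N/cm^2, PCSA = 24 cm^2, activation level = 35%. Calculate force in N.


F = sigma * PCSA * activation
F = 34 * 24 * 0.35
F = 285.6 N


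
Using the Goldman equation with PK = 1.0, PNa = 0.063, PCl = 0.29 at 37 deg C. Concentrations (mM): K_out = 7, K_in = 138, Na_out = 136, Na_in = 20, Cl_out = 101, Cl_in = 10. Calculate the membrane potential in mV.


Vm = (RT/F)*ln((PK*Ko + PNa*Nao + PCl*Cli)/(PK*Ki + PNa*Nai + PCl*Clo))
Numer = 18.468, Denom = 168.55
Vm = -59.09 mV


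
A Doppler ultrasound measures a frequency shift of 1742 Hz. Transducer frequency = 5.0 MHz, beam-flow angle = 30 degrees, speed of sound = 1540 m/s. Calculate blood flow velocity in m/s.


v = fd * c / (2 * f0 * cos(theta))
v = 1742 * 1540 / (2 * 5.0000e+06 * cos(30))
v = 0.3098 m/s


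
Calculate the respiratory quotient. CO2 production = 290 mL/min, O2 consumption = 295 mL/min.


RQ = VCO2 / VO2
RQ = 290 / 295
RQ = 0.9831


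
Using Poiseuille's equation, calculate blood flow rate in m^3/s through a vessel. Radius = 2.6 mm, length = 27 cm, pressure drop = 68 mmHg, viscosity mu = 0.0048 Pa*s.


Q = pi*r^4*dP / (8*mu*L)
r = 0.0026 m, L = 0.27 m
dP = 68 mmHg = 9065.896 Pa
Q = 1.2553e-04 m^3/s


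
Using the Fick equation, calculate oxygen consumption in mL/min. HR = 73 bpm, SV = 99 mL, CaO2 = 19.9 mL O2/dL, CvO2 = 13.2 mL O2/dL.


CO = HR*SV = 73*99/1000 = 7.227 L/min
a-v O2 diff = 19.9 - 13.2 = 6.7 mL/dL
VO2 = CO * (CaO2-CvO2) * 10 dL/L
VO2 = 7.227 * 6.7 * 10
VO2 = 484.2 mL/min


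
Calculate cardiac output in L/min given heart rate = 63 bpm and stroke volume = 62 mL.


CO = HR * SV
CO = 63 * 62 / 1000
CO = 3.906 L/min


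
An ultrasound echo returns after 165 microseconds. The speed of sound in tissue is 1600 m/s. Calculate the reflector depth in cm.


depth = c * t / 2
t = 165 us = 1.6500e-04 s
depth = 1600 * 1.6500e-04 / 2
depth = 0.132 m = 13.2 cm


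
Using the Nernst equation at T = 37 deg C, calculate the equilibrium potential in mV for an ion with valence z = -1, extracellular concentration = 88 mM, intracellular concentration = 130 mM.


E = (RT/(zF)) * ln(C_out/C_in)
T = 37 + 273.15 = 310.15 K
E = (8.314 * 310.15 / (-1 * 96485)) * ln(88/130)
E = 10.43 mV


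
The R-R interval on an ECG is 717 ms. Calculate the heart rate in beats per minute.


HR = 60 / RR_interval(s)
RR = 717 ms = 0.717 s
HR = 60 / 0.717 = 83.68 bpm


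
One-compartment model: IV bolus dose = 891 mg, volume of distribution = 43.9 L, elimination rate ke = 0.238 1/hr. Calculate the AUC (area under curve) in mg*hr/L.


C0 = Dose/Vd = 891/43.9 = 20.2961 mg/L
AUC = C0/ke = 20.2961/0.238
AUC = 85.28 mg*hr/L


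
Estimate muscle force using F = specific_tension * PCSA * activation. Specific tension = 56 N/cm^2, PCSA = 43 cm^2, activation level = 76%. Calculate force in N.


F = sigma * PCSA * activation
F = 56 * 43 * 0.76
F = 1830 N


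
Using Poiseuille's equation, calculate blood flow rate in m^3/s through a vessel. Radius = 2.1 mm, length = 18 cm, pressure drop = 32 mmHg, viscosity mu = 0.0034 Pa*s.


Q = pi*r^4*dP / (8*mu*L)
r = 0.0021 m, L = 0.18 m
dP = 32 mmHg = 4266.304 Pa
Q = 5.3240e-05 m^3/s


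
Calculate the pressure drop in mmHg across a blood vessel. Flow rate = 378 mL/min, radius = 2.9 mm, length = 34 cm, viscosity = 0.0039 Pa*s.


dP = 8*mu*L*Q / (pi*r^4)
Q = 378 mL/min = 6.3e-06 m^3/s
dP = 300.768 Pa = 300.768 / 133.322 mmHg = 2.256 mmHg


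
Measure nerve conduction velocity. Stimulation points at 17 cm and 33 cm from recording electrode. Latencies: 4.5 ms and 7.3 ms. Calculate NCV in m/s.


Distance = (33 - 17) / 100 = 0.16 m
dt = (7.3 - 4.5) / 1000 = 0.0028 s
NCV = dist / dt = 57.14 m/s


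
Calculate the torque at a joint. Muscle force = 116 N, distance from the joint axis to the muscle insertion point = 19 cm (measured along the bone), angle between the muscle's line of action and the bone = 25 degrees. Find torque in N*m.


Torque = F * d * sin(theta)   (moment arm = d*sin(theta))
d = 19 cm = 0.19 m
Torque = 116 * 0.19 * sin(25)
Torque = 9.315 N*m


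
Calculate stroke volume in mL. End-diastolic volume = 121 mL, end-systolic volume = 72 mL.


SV = EDV - ESV
SV = 121 - 72
SV = 49 mL


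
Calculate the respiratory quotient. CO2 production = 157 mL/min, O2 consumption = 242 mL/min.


RQ = VCO2 / VO2
RQ = 157 / 242
RQ = 0.6488


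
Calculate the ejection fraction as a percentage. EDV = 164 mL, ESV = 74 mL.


SV = EDV - ESV = 164 - 74 = 90 mL
EF = SV/EDV * 100 = 90/164 * 100
EF = 54.88%


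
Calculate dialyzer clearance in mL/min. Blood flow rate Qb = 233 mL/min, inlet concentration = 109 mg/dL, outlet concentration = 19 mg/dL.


K = Qb * (Cb_in - Cb_out) / Cb_in
K = 233 * (109 - 19) / 109
K = 192.4 mL/min


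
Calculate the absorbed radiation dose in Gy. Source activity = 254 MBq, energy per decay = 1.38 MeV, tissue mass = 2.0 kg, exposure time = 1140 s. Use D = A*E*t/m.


A = 254 MBq = 2.5400e+08 Bq
E = 1.38 MeV = 2.21076e-13 J
D = A*E*t/m = 2.5400e+08*2.21076e-13*1140/2.0
D = 0.03201 Gy


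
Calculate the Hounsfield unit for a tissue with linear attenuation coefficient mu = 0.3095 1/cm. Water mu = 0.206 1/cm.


HU = ((mu_tissue - mu_water) / mu_water) * 1000
HU = ((0.3095 - 0.206) / 0.206) * 1000
HU = 502.4


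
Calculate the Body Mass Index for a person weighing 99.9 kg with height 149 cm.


BMI = weight / height^2
height = 149 cm = 1.49 m
BMI = 99.9 / 1.49^2
BMI = 45 kg/m^2


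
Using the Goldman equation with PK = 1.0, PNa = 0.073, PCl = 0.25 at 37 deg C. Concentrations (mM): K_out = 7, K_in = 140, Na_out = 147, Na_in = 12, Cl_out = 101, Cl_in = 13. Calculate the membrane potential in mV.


Vm = (RT/F)*ln((PK*Ko + PNa*Nao + PCl*Cli)/(PK*Ki + PNa*Nai + PCl*Clo))
Numer = 20.981, Denom = 166.126
Vm = -55.3 mV


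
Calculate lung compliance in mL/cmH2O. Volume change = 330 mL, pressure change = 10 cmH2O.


C = dV / dP
C = 330 / 10
C = 33 mL/cmH2O


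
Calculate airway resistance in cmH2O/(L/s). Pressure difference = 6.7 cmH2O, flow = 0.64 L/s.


R = dP / flow
R = 6.7 / 0.64
R = 10.47 cmH2O/(L/s)


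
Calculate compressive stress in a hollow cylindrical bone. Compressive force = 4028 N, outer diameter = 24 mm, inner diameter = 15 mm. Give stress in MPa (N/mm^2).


A = pi*(r_o^2 - r_i^2)
r_o = 12 mm, r_i = 7.5 mm
A = 275.675 mm^2
sigma = F/A = 4028 / 275.675
sigma = 14.61 MPa


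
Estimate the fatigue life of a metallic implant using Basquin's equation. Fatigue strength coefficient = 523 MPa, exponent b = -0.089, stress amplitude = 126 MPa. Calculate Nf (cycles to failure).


sigma_a = sigma_f' * (2Nf)^b
2Nf = (sigma_a/sigma_f')^(1/b)
2Nf = (126/523)^(1/-0.089)
2Nf = 8816450
Nf = 4.4082e+06


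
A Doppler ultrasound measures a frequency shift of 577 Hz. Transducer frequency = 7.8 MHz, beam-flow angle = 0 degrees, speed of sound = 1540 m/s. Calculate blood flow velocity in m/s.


v = fd * c / (2 * f0 * cos(theta))
v = 577 * 1540 / (2 * 7.8000e+06 * cos(0))
v = 0.05696 m/s


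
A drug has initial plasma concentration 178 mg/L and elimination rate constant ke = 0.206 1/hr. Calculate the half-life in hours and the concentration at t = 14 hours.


t_half = ln(2) / ke = 0.693147 / 0.206 = 3.365 hr
C(t) = C0 * exp(-ke*t) = 178 * exp(-0.206*14)
C(14) = 9.952 mg/L


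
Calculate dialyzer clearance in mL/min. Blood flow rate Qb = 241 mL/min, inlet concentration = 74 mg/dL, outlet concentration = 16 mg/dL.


K = Qb * (Cb_in - Cb_out) / Cb_in
K = 241 * (74 - 16) / 74
K = 188.9 mL/min


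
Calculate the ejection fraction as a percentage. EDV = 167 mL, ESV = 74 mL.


SV = EDV - ESV = 167 - 74 = 93 mL
EF = SV/EDV * 100 = 93/167 * 100
EF = 55.69%


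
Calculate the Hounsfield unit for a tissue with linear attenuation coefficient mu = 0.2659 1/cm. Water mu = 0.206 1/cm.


HU = ((mu_tissue - mu_water) / mu_water) * 1000
HU = ((0.2659 - 0.206) / 0.206) * 1000
HU = 290.8


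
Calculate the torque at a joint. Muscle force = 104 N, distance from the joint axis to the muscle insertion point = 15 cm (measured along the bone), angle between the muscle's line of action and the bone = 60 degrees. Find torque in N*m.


Torque = F * d * sin(theta)   (moment arm = d*sin(theta))
d = 15 cm = 0.15 m
Torque = 104 * 0.15 * sin(60)
Torque = 13.51 N*m


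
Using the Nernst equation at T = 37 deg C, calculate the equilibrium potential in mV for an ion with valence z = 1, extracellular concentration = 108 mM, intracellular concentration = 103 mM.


E = (RT/(zF)) * ln(C_out/C_in)
T = 37 + 273.15 = 310.15 K
E = (8.314 * 310.15 / (1 * 96485)) * ln(108/103)
E = 1.267 mV


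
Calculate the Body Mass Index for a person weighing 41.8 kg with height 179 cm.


BMI = weight / height^2
height = 179 cm = 1.79 m
BMI = 41.8 / 1.79^2
BMI = 13.05 kg/m^2


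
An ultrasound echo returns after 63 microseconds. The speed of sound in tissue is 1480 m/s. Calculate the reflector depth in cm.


depth = c * t / 2
t = 63 us = 6.3000e-05 s
depth = 1480 * 6.3000e-05 / 2
depth = 0.04662 m = 4.662 cm


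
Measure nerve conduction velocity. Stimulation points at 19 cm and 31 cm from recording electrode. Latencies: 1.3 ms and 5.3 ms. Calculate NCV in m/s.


Distance = (31 - 19) / 100 = 0.12 m
dt = (5.3 - 1.3) / 1000 = 0.004 s
NCV = dist / dt = 30 m/s


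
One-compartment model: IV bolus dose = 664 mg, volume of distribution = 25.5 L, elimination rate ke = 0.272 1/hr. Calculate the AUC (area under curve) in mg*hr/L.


C0 = Dose/Vd = 664/25.5 = 26.0392 mg/L
AUC = C0/ke = 26.0392/0.272
AUC = 95.73 mg*hr/L


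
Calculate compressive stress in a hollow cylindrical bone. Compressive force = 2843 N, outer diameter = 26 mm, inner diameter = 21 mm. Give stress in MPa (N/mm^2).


A = pi*(r_o^2 - r_i^2)
r_o = 13 mm, r_i = 10.5 mm
A = 184.569 mm^2
sigma = F/A = 2843 / 184.569
sigma = 15.4 MPa


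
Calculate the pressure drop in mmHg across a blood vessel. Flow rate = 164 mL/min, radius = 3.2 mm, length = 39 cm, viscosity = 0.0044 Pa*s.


dP = 8*mu*L*Q / (pi*r^4)
Q = 164 mL/min = 2.73333e-06 m^3/s
dP = 113.907 Pa = 113.907 / 133.322 mmHg = 0.8544 mmHg


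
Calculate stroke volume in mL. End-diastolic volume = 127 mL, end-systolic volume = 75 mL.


SV = EDV - ESV
SV = 127 - 75
SV = 52 mL


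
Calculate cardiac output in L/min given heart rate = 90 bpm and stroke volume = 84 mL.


CO = HR * SV
CO = 90 * 84 / 1000
CO = 7.56 L/min


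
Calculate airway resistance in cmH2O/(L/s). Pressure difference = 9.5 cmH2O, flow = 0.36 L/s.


R = dP / flow
R = 9.5 / 0.36
R = 26.39 cmH2O/(L/s)


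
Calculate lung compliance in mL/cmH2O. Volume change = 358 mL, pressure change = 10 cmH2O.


C = dV / dP
C = 358 / 10
C = 35.8 mL/cmH2O


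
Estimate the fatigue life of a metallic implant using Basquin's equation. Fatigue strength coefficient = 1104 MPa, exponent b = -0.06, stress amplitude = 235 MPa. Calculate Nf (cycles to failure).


sigma_a = sigma_f' * (2Nf)^b
2Nf = (sigma_a/sigma_f')^(1/b)
2Nf = (235/1104)^(1/-0.06)
2Nf = 1.578896e+11
Nf = 7.8945e+10


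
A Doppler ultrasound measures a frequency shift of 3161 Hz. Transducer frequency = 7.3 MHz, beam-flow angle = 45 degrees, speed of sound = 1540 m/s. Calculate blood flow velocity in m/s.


v = fd * c / (2 * f0 * cos(theta))
v = 3161 * 1540 / (2 * 7.3000e+06 * cos(45))
v = 0.4715 m/s


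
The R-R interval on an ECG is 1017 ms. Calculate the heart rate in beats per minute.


HR = 60 / RR_interval(s)
RR = 1017 ms = 1.017 s
HR = 60 / 1.017 = 59 bpm


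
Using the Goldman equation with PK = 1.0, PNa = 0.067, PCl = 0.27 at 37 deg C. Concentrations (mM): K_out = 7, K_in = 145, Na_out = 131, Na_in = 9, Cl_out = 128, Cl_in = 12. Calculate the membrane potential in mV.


Vm = (RT/F)*ln((PK*Ko + PNa*Nao + PCl*Cli)/(PK*Ki + PNa*Nai + PCl*Clo))
Numer = 19.017, Denom = 180.163
Vm = -60.09 mV


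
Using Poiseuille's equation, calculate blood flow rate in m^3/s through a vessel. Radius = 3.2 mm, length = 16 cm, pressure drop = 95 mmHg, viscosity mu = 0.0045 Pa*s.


Q = pi*r^4*dP / (8*mu*L)
r = 0.0032 m, L = 0.16 m
dP = 95 mmHg = 12665.59 Pa
Q = 7.2436e-04 m^3/s


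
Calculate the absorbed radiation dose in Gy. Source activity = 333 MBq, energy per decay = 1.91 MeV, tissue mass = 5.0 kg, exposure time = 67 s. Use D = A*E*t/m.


A = 333 MBq = 3.3300e+08 Bq
E = 1.91 MeV = 3.05982e-13 J
D = A*E*t/m = 3.3300e+08*3.05982e-13*67/5.0
D = 0.001365 Gy


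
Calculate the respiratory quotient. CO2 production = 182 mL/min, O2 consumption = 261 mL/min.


RQ = VCO2 / VO2
RQ = 182 / 261
RQ = 0.6973


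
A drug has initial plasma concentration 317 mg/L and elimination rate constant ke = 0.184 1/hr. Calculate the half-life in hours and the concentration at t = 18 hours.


t_half = ln(2) / ke = 0.693147 / 0.184 = 3.767 hr
C(t) = C0 * exp(-ke*t) = 317 * exp(-0.184*18)
C(18) = 11.55 mg/L


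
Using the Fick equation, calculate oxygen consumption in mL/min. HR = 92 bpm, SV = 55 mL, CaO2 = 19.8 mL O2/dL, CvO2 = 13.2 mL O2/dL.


CO = HR*SV = 92*55/1000 = 5.06 L/min
a-v O2 diff = 19.8 - 13.2 = 6.6 mL/dL
VO2 = CO * (CaO2-CvO2) * 10 dL/L
VO2 = 5.06 * 6.6 * 10
VO2 = 334 mL/min


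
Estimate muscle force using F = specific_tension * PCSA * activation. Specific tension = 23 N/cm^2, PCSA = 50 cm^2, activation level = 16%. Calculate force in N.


F = sigma * PCSA * activation
F = 23 * 50 * 0.16
F = 184 N


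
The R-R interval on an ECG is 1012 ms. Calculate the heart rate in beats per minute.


HR = 60 / RR_interval(s)
RR = 1012 ms = 1.012 s
HR = 60 / 1.012 = 59.29 bpm


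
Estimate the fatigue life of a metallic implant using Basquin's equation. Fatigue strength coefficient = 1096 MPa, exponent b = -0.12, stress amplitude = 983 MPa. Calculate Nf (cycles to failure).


sigma_a = sigma_f' * (2Nf)^b
2Nf = (sigma_a/sigma_f')^(1/b)
2Nf = (983/1096)^(1/-0.12)
2Nf = 2.4763307
Nf = 1.238


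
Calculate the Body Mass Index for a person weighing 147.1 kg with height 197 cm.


BMI = weight / height^2
height = 197 cm = 1.97 m
BMI = 147.1 / 1.97^2
BMI = 37.9 kg/m^2


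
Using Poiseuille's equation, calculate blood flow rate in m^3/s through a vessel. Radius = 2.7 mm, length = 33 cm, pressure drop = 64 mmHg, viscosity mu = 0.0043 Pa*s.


Q = pi*r^4*dP / (8*mu*L)
r = 0.0027 m, L = 0.33 m
dP = 64 mmHg = 8532.608 Pa
Q = 1.2549e-04 m^3/s


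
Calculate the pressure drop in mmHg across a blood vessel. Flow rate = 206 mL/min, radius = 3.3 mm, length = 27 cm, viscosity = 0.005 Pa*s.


dP = 8*mu*L*Q / (pi*r^4)
Q = 206 mL/min = 3.43333e-06 m^3/s
dP = 99.5253 Pa = 99.5253 / 133.322 mmHg = 0.7465 mmHg


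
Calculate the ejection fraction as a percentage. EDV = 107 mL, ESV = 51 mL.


SV = EDV - ESV = 107 - 51 = 56 mL
EF = SV/EDV * 100 = 56/107 * 100
EF = 52.34%


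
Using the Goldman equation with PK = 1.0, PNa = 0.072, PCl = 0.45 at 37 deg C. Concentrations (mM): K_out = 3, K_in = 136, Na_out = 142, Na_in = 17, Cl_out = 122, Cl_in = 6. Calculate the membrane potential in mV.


Vm = (RT/F)*ln((PK*Ko + PNa*Nao + PCl*Cli)/(PK*Ki + PNa*Nai + PCl*Clo))
Numer = 15.924, Denom = 192.124
Vm = -66.55 mV


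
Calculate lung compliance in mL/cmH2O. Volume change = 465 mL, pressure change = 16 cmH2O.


C = dV / dP
C = 465 / 16
C = 29.06 mL/cmH2O


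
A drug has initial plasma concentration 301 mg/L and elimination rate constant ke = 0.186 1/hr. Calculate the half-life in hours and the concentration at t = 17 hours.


t_half = ln(2) / ke = 0.693147 / 0.186 = 3.727 hr
C(t) = C0 * exp(-ke*t) = 301 * exp(-0.186*17)
C(17) = 12.74 mg/L


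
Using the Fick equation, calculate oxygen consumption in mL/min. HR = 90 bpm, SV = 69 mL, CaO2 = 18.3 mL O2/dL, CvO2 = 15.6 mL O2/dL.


CO = HR*SV = 90*69/1000 = 6.21 L/min
a-v O2 diff = 18.3 - 15.6 = 2.7 mL/dL
VO2 = CO * (CaO2-CvO2) * 10 dL/L
VO2 = 6.21 * 2.7 * 10
VO2 = 167.7 mL/min


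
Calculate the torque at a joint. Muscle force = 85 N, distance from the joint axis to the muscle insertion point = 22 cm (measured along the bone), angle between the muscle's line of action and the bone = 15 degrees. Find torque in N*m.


Torque = F * d * sin(theta)   (moment arm = d*sin(theta))
d = 22 cm = 0.22 m
Torque = 85 * 0.22 * sin(15)
Torque = 4.84 N*m


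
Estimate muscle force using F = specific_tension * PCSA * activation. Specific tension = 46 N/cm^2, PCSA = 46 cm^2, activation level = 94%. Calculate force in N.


F = sigma * PCSA * activation
F = 46 * 46 * 0.94
F = 1989 N


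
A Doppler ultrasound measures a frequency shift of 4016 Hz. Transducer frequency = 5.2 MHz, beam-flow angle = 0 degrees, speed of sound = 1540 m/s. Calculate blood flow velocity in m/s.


v = fd * c / (2 * f0 * cos(theta))
v = 4016 * 1540 / (2 * 5.2000e+06 * cos(0))
v = 0.5947 m/s


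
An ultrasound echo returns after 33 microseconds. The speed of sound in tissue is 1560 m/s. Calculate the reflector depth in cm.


depth = c * t / 2
t = 33 us = 3.3000e-05 s
depth = 1560 * 3.3000e-05 / 2
depth = 0.02574 m = 2.574 cm


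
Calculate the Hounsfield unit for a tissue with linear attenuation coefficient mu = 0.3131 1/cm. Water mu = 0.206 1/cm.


HU = ((mu_tissue - mu_water) / mu_water) * 1000
HU = ((0.3131 - 0.206) / 0.206) * 1000
HU = 519.9


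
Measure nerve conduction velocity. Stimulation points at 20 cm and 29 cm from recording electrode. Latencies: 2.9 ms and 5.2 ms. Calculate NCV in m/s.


Distance = (29 - 20) / 100 = 0.09 m
dt = (5.2 - 2.9) / 1000 = 0.0023 s
NCV = dist / dt = 39.13 m/s


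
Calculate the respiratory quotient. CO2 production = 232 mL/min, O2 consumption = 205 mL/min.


RQ = VCO2 / VO2
RQ = 232 / 205
RQ = 1.132
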